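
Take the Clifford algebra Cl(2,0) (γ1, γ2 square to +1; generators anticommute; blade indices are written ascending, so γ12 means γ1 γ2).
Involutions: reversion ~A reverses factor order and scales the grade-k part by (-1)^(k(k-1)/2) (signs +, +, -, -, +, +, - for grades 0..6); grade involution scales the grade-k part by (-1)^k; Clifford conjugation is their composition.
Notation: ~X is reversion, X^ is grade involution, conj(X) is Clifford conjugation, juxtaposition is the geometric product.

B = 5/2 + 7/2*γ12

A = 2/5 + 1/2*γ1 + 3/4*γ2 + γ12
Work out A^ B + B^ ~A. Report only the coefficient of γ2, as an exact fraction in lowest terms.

first term: -5/2 + 11/8*γ1 - 29/8*γ2 + 39/10*γ12
second term: 9/2 + 31/8*γ1 + 1/8*γ2 - 11/10*γ12
Answer: -7/2


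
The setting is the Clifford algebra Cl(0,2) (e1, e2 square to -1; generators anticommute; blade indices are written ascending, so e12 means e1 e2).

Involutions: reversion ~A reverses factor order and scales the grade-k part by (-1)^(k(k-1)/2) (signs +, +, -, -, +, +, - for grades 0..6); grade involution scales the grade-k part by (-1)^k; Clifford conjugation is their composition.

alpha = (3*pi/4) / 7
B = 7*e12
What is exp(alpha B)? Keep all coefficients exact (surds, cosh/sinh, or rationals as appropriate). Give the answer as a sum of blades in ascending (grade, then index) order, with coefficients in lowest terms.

B^2 = (7)^2*(e12)^2 = 49*(-1) = -49 (a basis 2-blade squares to minus the product of its generators' squares).
B^2 = -49 — B^2 < 0, so the exponential closes trigonometrically: l = 7, alpha*l = 3*pi/4, so exp(alpha B) = cos(3*pi/4) + (sin(3*pi/4)/7)*B = -sqrt(2)/2 + (sqrt(2)/14)*B.
Answer: -sqrt(2)/2 + sqrt(2)/2*e12


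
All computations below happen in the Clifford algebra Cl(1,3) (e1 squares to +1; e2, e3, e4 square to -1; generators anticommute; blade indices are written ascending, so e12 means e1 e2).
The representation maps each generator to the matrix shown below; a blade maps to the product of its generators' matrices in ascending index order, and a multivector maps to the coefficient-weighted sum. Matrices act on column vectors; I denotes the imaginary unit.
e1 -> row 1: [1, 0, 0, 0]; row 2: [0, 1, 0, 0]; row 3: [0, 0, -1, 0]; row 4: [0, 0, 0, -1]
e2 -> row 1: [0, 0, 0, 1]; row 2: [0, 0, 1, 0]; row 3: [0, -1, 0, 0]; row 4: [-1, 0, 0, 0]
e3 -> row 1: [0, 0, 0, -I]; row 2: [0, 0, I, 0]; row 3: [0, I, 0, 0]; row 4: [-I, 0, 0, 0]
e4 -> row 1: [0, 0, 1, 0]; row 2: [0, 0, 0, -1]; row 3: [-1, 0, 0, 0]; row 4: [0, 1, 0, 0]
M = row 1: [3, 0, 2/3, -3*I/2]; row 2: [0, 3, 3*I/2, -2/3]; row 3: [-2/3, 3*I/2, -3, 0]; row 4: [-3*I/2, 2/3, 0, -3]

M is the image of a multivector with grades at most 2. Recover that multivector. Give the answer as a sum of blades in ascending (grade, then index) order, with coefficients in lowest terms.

Method: the blade images are trace-orthogonal — tr(rho(e_A) rho(e_B)^-1) = 4 if A = B and 0 otherwise — and rho(e_A)^-1 = (e_A)^2 * rho(e_A) with (e_A)^2 = +1 or -1, so the coefficient of e_A in the preimage is (e_A)^2 * tr(M rho(e_A))/4.
Nonzero projections over blades of grade <= 2: e1: (e1)^2 = +1, tr(M rho(e1)) = 12, coefficient 3; e3: (e3)^2 = -1, tr(M rho(e3)) = -6, coefficient 3/2; e4: (e4)^2 = -1, tr(M rho(e4)) = -8/3, coefficient 2/3. Every other blade of grade <= 2 projects to 0.
Answer: 3*e1 + 3/2*e3 + 2/3*e4


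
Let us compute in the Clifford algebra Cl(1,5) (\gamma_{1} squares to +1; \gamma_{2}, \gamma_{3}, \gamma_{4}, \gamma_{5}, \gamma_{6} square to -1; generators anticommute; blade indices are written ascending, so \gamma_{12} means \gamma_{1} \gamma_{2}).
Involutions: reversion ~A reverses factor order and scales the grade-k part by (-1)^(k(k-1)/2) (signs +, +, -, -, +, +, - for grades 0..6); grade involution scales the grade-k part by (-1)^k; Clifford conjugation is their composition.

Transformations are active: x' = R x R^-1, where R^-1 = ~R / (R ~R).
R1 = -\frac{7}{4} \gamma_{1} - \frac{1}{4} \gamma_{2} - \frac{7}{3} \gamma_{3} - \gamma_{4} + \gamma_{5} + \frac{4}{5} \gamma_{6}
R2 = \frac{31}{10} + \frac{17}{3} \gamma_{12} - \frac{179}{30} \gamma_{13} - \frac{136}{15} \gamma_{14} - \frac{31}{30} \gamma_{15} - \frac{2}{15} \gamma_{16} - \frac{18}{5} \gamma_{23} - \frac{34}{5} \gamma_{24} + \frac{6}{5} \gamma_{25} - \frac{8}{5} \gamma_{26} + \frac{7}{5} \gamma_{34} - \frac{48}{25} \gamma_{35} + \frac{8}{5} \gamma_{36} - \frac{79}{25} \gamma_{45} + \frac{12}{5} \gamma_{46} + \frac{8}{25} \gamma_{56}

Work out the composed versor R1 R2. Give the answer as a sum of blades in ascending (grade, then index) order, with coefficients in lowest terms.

Distribute over the terms of R1 (each basis-blade product reordered to ascending indices, repeated generators contracted through their squares):
(-\frac{7}{4} \gamma_{1}) R2 = -\frac{217}{40} \gamma_{1} - \frac{119}{12} \gamma_{2} + \frac{1253}{120} \gamma_{3} + \frac{238}{15} \gamma_{4} + \frac{217}{120} \gamma_{5} + \frac{7}{30} \gamma_{6} + \frac{63}{10} \gamma_{123} + \frac{119}{10} \gamma_{124} - \frac{21}{10} \gamma_{125} + \frac{14}{5} \gamma_{126} - \frac{49}{20} \gamma_{134} + \frac{84}{25} \gamma_{135} - \frac{14}{5} \gamma_{136} + \frac{553}{100} \gamma_{145} - \frac{21}{5} \gamma_{146} - \frac{14}{25} \gamma_{156}
(-\frac{1}{4} \gamma_{2}) R2 = -\frac{17}{12} \gamma_{1} - \frac{31}{40} \gamma_{2} - \frac{9}{10} \gamma_{3} - \frac{17}{10} \gamma_{4} + \frac{3}{10} \gamma_{5} - \frac{2}{5} \gamma_{6} - \frac{179}{120} \gamma_{123} - \frac{34}{15} \gamma_{124} - \frac{31}{120} \gamma_{125} - \frac{1}{30} \gamma_{126} - \frac{7}{20} \gamma_{234} + \frac{12}{25} \gamma_{235} - \frac{2}{5} \gamma_{236} + \frac{79}{100} \gamma_{245} - \frac{3}{5} \gamma_{246} - \frac{2}{25} \gamma_{256}
(-\frac{7}{3} \gamma_{3}) R2 = \frac{1253}{90} \gamma_{1} + \frac{42}{5} \gamma_{2} - \frac{217}{30} \gamma_{3} + \frac{49}{15} \gamma_{4} - \frac{112}{25} \gamma_{5} + \frac{56}{15} \gamma_{6} - \frac{119}{9} \gamma_{123} - \frac{952}{45} \gamma_{134} - \frac{217}{90} \gamma_{135} - \frac{14}{45} \gamma_{136} - \frac{238}{15} \gamma_{234} + \frac{14}{5} \gamma_{235} - \frac{56}{15} \gamma_{236} + \frac{553}{75} \gamma_{345} - \frac{28}{5} \gamma_{346} - \frac{56}{75} \gamma_{356}
(-\gamma_{4}) R2 = \frac{136}{15} \gamma_{1} + \frac{34}{5} \gamma_{2} - \frac{7}{5} \gamma_{3} - \frac{31}{10} \gamma_{4} - \frac{79}{25} \gamma_{5} + \frac{12}{5} \gamma_{6} - \frac{17}{3} \gamma_{124} + \frac{179}{30} \gamma_{134} - \frac{31}{30} \gamma_{145} - \frac{2}{15} \gamma_{146} + \frac{18}{5} \gamma_{234} + \frac{6}{5} \gamma_{245} - \frac{8}{5} \gamma_{246} - \frac{48}{25} \gamma_{345} + \frac{8}{5} \gamma_{346} - \frac{8}{25} \gamma_{456}
(\gamma_{5}) R2 = -\frac{31}{30} \gamma_{1} + \frac{6}{5} \gamma_{2} - \frac{48}{25} \gamma_{3} - \frac{79}{25} \gamma_{4} + \frac{31}{10} \gamma_{5} - \frac{8}{25} \gamma_{6} + \frac{17}{3} \gamma_{125} - \frac{179}{30} \gamma_{135} - \frac{136}{15} \gamma_{145} + \frac{2}{15} \gamma_{156} - \frac{18}{5} \gamma_{235} - \frac{34}{5} \gamma_{245} + \frac{8}{5} \gamma_{256} + \frac{7}{5} \gamma_{345} - \frac{8}{5} \gamma_{356} - \frac{12}{5} \gamma_{456}
(\frac{4}{5} \gamma_{6}) R2 = -\frac{8}{75} \gamma_{1} - \frac{32}{25} \gamma_{2} + \frac{32}{25} \gamma_{3} + \frac{48}{25} \gamma_{4} + \frac{32}{125} \gamma_{5} + \frac{62}{25} \gamma_{6} + \frac{68}{15} \gamma_{126} - \frac{358}{75} \gamma_{136} - \frac{544}{75} \gamma_{146} - \frac{62}{75} \gamma_{156} - \frac{72}{25} \gamma_{236} - \frac{136}{25} \gamma_{246} + \frac{24}{25} \gamma_{256} + \frac{28}{25} \gamma_{346} - \frac{192}{125} \gamma_{356} - \frac{316}{125} \gamma_{456}
Summing the partial products and collecting blades:
Answer: \frac{27013}{1800} \gamma_{1} + \frac{2657}{600} \gamma_{2} + \frac{161}{600} \gamma_{3} + \frac{982}{75} \gamma_{4} - \frac{6527}{3000} \gamma_{5} + \frac{1219}{150} \gamma_{6} - \frac{3029}{360} \gamma_{123} + \frac{119}{30} \gamma_{124} + \frac{397}{120} \gamma_{125} + \frac{73}{10} \gamma_{126} - \frac{635}{36} \gamma_{134} - \frac{1129}{225} \gamma_{135} - \frac{1774}{225} \gamma_{136} - \frac{457}{100} \gamma_{145} - \frac{869}{75} \gamma_{146} - \frac{94}{75} \gamma_{156} - \frac{757}{60} \gamma_{234} - \frac{8}{25} \gamma_{235} - \frac{526}{75} \gamma_{236} - \frac{481}{100} \gamma_{245} - \frac{191}{25} \gamma_{246} + \frac{62}{25} \gamma_{256} + \frac{514}{75} \gamma_{345} - \frac{72}{25} \gamma_{346} - \frac{1456}{375} \gamma_{356} - \frac{656}{125} \gamma_{456}


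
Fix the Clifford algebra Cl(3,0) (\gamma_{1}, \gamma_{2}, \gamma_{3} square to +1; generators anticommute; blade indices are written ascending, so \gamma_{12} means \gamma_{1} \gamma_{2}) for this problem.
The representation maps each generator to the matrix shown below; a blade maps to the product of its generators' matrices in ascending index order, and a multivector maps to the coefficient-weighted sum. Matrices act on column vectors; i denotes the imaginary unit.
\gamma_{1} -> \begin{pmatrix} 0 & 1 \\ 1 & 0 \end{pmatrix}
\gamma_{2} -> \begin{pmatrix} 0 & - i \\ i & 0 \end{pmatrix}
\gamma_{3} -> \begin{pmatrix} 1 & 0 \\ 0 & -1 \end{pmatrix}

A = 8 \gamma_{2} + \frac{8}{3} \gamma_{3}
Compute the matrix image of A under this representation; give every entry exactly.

M = (8)*rho(\gamma_{2}) + (\frac{8}{3})*rho(\gamma_{3}), summed entrywise:
Answer: \begin{pmatrix} \frac{8}{3} & - 8 i \\ 8 i & - \frac{8}{3} \end{pmatrix}


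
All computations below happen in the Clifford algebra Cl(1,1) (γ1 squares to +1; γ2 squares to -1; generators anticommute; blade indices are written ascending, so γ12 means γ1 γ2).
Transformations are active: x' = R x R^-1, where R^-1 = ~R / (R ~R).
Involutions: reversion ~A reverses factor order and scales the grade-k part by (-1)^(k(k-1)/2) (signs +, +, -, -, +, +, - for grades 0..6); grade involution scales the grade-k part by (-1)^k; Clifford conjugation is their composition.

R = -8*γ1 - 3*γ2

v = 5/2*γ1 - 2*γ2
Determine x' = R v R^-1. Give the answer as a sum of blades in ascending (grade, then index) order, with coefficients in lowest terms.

~R = -8*γ1 - 3*γ2, and R ~R = 55, so R^-1 = ~R / (55).
R v = -26 + 47/2*γ12
Answer: 557/110*γ1 + 266/55*γ2


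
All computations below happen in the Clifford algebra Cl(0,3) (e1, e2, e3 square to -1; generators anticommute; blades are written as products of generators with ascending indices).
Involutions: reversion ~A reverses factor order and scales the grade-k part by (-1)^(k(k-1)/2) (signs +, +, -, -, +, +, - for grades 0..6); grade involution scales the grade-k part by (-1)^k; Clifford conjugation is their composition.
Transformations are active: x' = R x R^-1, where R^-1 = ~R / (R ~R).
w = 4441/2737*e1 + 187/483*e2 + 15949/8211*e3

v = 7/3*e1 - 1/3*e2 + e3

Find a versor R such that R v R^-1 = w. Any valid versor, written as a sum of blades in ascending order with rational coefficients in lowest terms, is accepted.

Reasoning: v^2 = w^2 = -59/9 since conjugation preserves the quadratic form; R = v + w = 32482/8211*e1 + 26/483*e2 + 24160/8211*e3 is then valid when invertible, keeping its own part and reversing (v - w)/2.
Answer: 32482/8211*e1 + 26/483*e2 + 24160/8211*e3


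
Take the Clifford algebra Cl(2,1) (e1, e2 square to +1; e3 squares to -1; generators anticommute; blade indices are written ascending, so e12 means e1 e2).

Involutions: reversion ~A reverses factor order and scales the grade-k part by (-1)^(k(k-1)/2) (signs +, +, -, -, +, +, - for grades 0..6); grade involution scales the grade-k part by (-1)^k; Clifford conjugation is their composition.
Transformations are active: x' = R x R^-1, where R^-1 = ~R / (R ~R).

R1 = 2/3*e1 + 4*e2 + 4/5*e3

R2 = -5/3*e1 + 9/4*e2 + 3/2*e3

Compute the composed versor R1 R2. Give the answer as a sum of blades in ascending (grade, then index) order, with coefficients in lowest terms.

Distribute over the terms of R1 (each basis-blade product reordered to ascending indices, repeated generators contracted through their squares):
(2/3*e1) R2 = -10/9 + 3/2*e12 + e13
(4*e2) R2 = 9 + 20/3*e12 + 6*e23
(4/5*e3) R2 = -6/5 + 4/3*e13 - 9/5*e23
Summing the partial products and collecting blades:
Answer: 301/45 + 49/6*e12 + 7/3*e13 + 21/5*e23


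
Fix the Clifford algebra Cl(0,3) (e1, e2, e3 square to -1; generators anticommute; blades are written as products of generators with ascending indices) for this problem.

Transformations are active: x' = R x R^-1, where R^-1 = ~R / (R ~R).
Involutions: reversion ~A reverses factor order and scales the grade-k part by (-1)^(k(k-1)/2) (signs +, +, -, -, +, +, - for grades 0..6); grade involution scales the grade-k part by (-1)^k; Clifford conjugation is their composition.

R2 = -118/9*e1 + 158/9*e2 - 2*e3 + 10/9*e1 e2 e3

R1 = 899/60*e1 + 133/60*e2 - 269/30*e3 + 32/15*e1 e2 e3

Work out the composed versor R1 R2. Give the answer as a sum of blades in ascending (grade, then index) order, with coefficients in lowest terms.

Distribute over the terms of R1 (each basis-blade product reordered to ascending indices, repeated generators contracted through their squares):
(899/60*e1) R2 = 53041/270 + 71021/270*e1 e2 - 899/30*e1 e3 - 899/54*e2 e3
(133/60*e2) R2 = -10507/270 + 7847/270*e1 e2 + 133/54*e1 e3 - 133/30*e2 e3
(-269/30*e3) R2 = -269/15 + 269/27*e1 e2 - 15871/135*e1 e3 + 21251/135*e2 e3
(32/15*e1 e2 e3) R2 = 64/27 + 64/15*e1 e2 + 5056/135*e1 e3 + 3776/135*e2 e3
Summing the partial products and collecting blades:
Answer: 19166/135 + 919/3*e1 e2 - 14528/135*e1 e3 + 22181/135*e2 e3


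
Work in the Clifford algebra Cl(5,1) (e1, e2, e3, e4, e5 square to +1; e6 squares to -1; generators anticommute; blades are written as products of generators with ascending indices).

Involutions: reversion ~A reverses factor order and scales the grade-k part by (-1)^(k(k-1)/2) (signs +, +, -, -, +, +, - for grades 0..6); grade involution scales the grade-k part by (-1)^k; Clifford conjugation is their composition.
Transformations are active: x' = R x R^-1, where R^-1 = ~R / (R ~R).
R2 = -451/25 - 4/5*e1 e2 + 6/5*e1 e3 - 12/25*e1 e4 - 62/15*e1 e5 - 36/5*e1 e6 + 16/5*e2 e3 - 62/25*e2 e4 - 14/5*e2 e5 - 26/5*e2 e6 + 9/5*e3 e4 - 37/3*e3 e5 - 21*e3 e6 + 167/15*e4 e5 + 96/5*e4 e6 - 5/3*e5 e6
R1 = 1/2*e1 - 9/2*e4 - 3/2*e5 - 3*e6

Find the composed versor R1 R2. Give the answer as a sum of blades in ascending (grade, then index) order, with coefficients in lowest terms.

Distribute over the terms of R1 (each basis-blade product reordered to ascending indices, repeated generators contracted through their squares):
(1/2*e1) R2 = -451/50*e1 - 2/5*e2 + 3/5*e3 - 6/25*e4 - 31/15*e5 - 18/5*e6 + 8/5*e1 e2 e3 - 31/25*e1 e2 e4 - 7/5*e1 e2 e5 - 13/5*e1 e2 e6 + 9/10*e1 e3 e4 - 37/6*e1 e3 e5 - 21/2*e1 e3 e6 + 167/30*e1 e4 e5 + 48/5*e1 e4 e6 - 5/6*e1 e5 e6
(-9/2*e4) R2 = -54/25*e1 - 279/25*e2 + 81/10*e3 + 4059/50*e4 - 501/10*e5 - 432/5*e6 + 18/5*e1 e2 e4 - 27/5*e1 e3 e4 - 93/5*e1 e4 e5 - 162/5*e1 e4 e6 - 72/5*e2 e3 e4 - 63/5*e2 e4 e5 - 117/5*e2 e4 e6 - 111/2*e3 e4 e5 - 189/2*e3 e4 e6 + 15/2*e4 e5 e6
(-3/2*e5) R2 = -31/5*e1 - 21/5*e2 - 37/2*e3 + 167/10*e4 + 1353/50*e5 + 5/2*e6 + 6/5*e1 e2 e5 - 9/5*e1 e3 e5 + 18/25*e1 e4 e5 - 54/5*e1 e5 e6 - 24/5*e2 e3 e5 + 93/25*e2 e4 e5 - 39/5*e2 e5 e6 - 27/10*e3 e4 e5 - 63/2*e3 e5 e6 + 144/5*e4 e5 e6
(-3*e6) R2 = 108/5*e1 + 78/5*e2 + 63*e3 - 288/5*e4 + 5*e5 + 1353/25*e6 + 12/5*e1 e2 e6 - 18/5*e1 e3 e6 + 36/25*e1 e4 e6 + 62/5*e1 e5 e6 - 48/5*e2 e3 e6 + 186/25*e2 e4 e6 + 42/5*e2 e5 e6 - 27/5*e3 e4 e6 + 37*e3 e5 e6 - 167/5*e4 e5 e6
Summing the partial products and collecting blades:
Answer: 211/50*e1 - 4/25*e2 + 266/5*e3 + 1001/25*e4 - 1508/75*e5 - 1669/50*e6 + 8/5*e1 e2 e3 + 59/25*e1 e2 e4 - 1/5*e1 e2 e5 - 1/5*e1 e2 e6 - 9/2*e1 e3 e4 - 239/30*e1 e3 e5 - 141/10*e1 e3 e6 - 1847/150*e1 e4 e5 - 534/25*e1 e4 e6 + 23/30*e1 e5 e6 - 72/5*e2 e3 e4 - 24/5*e2 e3 e5 - 48/5*e2 e3 e6 - 222/25*e2 e4 e5 - 399/25*e2 e4 e6 + 3/5*e2 e5 e6 - 291/5*e3 e4 e5 - 999/10*e3 e4 e6 + 11/2*e3 e5 e6 + 29/10*e4 e5 e6


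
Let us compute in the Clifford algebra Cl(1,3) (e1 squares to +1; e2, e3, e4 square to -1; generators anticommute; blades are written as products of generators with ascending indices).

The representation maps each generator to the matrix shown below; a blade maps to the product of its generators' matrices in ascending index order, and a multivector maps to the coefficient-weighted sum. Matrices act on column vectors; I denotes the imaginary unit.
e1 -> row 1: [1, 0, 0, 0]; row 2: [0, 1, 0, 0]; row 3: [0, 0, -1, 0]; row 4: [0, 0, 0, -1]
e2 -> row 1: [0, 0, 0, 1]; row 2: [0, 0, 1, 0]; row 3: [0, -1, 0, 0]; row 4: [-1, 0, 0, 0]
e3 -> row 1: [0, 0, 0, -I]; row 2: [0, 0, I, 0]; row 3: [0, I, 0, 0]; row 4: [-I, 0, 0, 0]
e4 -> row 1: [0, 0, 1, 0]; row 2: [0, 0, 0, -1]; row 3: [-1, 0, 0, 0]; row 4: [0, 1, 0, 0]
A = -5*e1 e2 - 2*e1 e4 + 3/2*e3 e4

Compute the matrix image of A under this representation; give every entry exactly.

Bivector images (products of the table entries): rho(e1 e2) = rho(e1)rho(e2) = row 1: [0, 0, 0, 1]; row 2: [0, 0, 1, 0]; row 3: [0, 1, 0, 0]; row 4: [1, 0, 0, 0]; rho(e1 e4) = rho(e1)rho(e4) = row 1: [0, 0, 1, 0]; row 2: [0, 0, 0, -1]; row 3: [1, 0, 0, 0]; row 4: [0, -1, 0, 0]; rho(e3 e4) = rho(e3)rho(e4) = row 1: [0, -I, 0, 0]; row 2: [-I, 0, 0, 0]; row 3: [0, 0, 0, -I]; row 4: [0, 0, -I, 0].
M = (-5)*rho(e1 e2) + (-2)*rho(e1 e4) + (3/2)*rho(e3 e4), summed entrywise:
Answer: row 1: [0, -3*I/2, -2, -5]; row 2: [-3*I/2, 0, -5, 2]; row 3: [-2, -5, 0, -3*I/2]; row 4: [-5, 2, -3*I/2, 0]


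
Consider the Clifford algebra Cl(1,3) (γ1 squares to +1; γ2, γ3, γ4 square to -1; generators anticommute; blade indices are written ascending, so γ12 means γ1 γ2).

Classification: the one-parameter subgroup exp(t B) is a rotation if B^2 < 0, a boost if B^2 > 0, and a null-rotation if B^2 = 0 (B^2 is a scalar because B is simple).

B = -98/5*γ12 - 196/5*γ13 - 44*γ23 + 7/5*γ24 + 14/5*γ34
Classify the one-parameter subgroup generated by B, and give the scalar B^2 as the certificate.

B^2 term by term: the squares give (-98/5)^2*(γ12)^2 + (-196/5)^2*(γ13)^2 + (-44)^2*(γ23)^2 + (7/5)^2*(γ24)^2 + (14/5)^2*(γ34)^2 = 9604/25*(+1) + 38416/25*(+1) + 1936*(-1) + 49/25*(-1) + 196/25*(-1) = -25 (each basis 2-blade squares to minus the product of its generators' squares); cross terms between blades sharing an index anticommute and cancel; the commuting (index-disjoint) pairs give grade-4 terms 2*c*c'*(blade product), which cancel blade by blade — γ1234: -2744/25 + 2744/25 = 0 — confirming B is simple. So B^2 = -25.
Answer: rotation, certificate B^2 = -25. Check the certificate: B^2 = -25, and that sign is decisive whatever form B takes.


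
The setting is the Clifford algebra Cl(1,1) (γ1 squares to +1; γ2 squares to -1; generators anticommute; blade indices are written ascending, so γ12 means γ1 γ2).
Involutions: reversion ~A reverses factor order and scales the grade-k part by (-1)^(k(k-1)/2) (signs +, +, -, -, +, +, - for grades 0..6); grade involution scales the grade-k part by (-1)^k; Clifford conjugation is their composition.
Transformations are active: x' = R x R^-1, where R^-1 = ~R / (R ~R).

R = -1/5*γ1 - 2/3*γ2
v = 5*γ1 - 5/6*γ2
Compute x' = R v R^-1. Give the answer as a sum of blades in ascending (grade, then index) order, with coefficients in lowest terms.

~R = -1/5*γ1 - 2/3*γ2, and R ~R = -91/225, so R^-1 = ~R / (-91/225).
R v = -14/9 + 7/2*γ12
Answer: -85/13*γ1 - 335/78*γ2


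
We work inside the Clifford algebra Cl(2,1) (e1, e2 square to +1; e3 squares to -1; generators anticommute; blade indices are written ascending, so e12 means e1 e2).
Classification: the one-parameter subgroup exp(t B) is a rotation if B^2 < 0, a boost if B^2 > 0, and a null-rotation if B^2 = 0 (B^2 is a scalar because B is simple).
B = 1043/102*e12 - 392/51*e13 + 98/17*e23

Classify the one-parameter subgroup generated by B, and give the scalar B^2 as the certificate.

B^2 term by term: the squares give (1043/102)^2*(e12)^2 + (-392/51)^2*(e13)^2 + (98/17)^2*(e23)^2 = 1087849/10404*(-1) + 153664/2601*(+1) + 9604/289*(+1) = -49/4 (each basis 2-blade squares to minus the product of its generators' squares); cross terms between blades sharing an index anticommute and cancel. So B^2 = -49/4.
Answer: rotation, certificate B^2 = -49/4. Note: conjugating B changes its blade decomposition but never the scalar B^2 = -49/4, whose sign settles the classification.


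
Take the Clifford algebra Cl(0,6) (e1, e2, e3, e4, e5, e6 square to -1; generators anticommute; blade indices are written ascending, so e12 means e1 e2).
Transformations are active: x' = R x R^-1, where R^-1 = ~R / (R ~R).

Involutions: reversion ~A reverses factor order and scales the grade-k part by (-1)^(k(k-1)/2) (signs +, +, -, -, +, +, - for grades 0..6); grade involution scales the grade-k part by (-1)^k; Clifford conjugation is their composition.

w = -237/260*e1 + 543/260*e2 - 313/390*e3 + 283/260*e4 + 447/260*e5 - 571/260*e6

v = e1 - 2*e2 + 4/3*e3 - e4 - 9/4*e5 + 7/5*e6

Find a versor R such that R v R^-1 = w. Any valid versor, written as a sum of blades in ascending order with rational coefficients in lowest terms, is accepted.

Reasoning: v^2 = w^2 = -53281/3600 since conjugation preserves the quadratic form; R = v + w = 23/260*e1 + 23/260*e2 + 69/130*e3 + 23/260*e4 - 69/130*e5 - 207/260*e6 is then valid when invertible, keeping its own part and reversing (v - w)/2.
Answer: 23/260*e1 + 23/260*e2 + 69/130*e3 + 23/260*e4 - 69/130*e5 - 207/260*e6


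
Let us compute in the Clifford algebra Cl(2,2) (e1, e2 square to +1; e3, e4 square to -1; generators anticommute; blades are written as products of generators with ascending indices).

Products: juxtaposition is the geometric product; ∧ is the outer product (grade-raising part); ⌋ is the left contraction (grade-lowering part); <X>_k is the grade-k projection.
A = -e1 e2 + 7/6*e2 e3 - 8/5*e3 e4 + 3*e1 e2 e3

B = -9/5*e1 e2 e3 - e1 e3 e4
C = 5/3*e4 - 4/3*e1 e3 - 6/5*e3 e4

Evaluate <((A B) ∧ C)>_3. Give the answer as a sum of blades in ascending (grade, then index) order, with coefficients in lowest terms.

step 1: -27/5 - 37/10*e1 - 9/5*e3 + 3*e2 e4 + 607/150*e1 e2 e4 - e2 e3 e4
step 2: -9*e4 + 36/5*e1 e3 - 37/6*e1 e4 + 87/25*e3 e4 + 111/25*e1 e3 e4 + 4*e1 e2 e3 e4
step 3: 111/25*e1 e3 e4
Answer: 111/25*e1 e3 e4


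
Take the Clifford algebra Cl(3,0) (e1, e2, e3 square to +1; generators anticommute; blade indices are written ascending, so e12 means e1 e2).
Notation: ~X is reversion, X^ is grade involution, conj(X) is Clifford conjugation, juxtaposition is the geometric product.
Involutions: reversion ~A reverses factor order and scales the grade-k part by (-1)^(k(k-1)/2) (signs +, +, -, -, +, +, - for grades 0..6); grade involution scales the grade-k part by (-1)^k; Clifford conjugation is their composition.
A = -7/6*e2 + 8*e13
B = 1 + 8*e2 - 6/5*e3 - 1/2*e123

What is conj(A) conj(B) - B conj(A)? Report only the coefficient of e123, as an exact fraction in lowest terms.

first term: -28/3 - 48/5*e1 + 31/6*e2 - 89/12*e13 + 7/5*e23 - 64*e123
second term: 28/3 - 48/5*e1 + 31/6*e2 - 89/12*e13 + 7/5*e23 + 64*e123
Answer: -128


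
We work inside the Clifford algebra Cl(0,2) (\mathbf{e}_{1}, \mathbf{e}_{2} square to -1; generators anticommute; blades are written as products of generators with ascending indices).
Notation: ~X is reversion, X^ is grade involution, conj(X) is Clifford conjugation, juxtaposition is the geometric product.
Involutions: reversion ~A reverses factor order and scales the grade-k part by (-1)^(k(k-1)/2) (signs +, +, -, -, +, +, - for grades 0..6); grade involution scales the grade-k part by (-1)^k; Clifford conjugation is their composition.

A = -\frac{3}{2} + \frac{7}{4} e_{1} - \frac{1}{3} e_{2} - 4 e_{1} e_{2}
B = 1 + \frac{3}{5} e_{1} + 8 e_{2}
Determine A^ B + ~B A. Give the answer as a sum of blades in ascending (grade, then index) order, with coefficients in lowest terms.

first term: -\frac{187}{60} + \frac{587}{20} e_{1} - \frac{211}{15} e_{2} - \frac{91}{5} e_{1} e_{2}
second term: \frac{7}{60} - \frac{623}{20} e_{1} - \frac{149}{15} e_{2} - \frac{91}{5} e_{1} e_{2}
Answer: -3 - \frac{9}{5} e_{1} - 24 e_{2} - \frac{182}{5} e_{1} e_{2}


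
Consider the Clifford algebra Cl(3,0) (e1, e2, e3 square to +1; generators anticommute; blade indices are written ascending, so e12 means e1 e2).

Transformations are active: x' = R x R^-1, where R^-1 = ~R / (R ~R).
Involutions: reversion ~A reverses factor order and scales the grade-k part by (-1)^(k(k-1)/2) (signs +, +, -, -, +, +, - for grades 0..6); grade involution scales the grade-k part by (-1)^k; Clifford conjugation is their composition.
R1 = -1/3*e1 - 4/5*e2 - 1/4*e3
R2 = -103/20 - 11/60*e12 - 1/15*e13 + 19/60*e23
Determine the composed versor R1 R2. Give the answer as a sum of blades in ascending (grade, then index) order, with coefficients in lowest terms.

Distribute over the terms of R1 (each basis-blade product reordered to ascending indices, repeated generators contracted through their squares):
(-1/3*e1) R2 = 103/60*e1 + 11/180*e2 + 1/45*e3 - 19/180*e123
(-4/5*e2) R2 = -11/75*e1 + 103/25*e2 - 19/75*e3 - 4/75*e123
(-1/4*e3) R2 = -1/60*e1 + 19/240*e2 + 103/80*e3 + 11/240*e123
Summing the partial products and collecting blades:
Answer: 233/150*e1 + 15337/3600*e2 + 3803/3600*e3 - 407/3600*e123


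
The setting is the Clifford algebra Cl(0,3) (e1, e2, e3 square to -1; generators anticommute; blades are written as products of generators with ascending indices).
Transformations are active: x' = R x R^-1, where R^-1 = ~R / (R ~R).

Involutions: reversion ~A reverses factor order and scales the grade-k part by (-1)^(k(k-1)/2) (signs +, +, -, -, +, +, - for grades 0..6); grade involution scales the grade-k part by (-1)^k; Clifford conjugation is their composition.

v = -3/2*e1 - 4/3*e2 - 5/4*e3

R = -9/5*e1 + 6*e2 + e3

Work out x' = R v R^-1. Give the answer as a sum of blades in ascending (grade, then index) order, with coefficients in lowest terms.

~R = -9/5*e1 + 6*e2 + e3, and R ~R = -1006/25, so R^-1 = ~R / (-1006/25).
R v = 131/20 + 57/5*e1 e2 + 15/4*e1 e3 - 37/6*e2 e3
Answer: 4197/2012*e1 - 1871/3018*e2 + 465/503*e3


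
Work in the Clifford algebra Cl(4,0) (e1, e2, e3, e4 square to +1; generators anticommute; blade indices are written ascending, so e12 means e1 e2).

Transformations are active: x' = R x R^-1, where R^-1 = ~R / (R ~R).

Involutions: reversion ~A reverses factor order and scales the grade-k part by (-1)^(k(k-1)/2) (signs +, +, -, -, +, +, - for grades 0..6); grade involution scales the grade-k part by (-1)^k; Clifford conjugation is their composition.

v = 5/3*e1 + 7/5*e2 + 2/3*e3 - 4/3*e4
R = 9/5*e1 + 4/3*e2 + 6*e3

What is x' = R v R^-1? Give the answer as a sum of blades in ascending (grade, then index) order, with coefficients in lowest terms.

~R = 9/5*e1 + 4/3*e2 + 6*e3, and R ~R = 9229/225, so R^-1 = ~R / (9229/225).
R v = 133/15 + 67/225*e12 - 44/5*e13 - 12/5*e14 - 338/45*e23 - 16/9*e24 - 8*e34
Answer: -24599/27687*e1 - 38003/46145*e2 + 53362/27687*e3 + 4/3*e4


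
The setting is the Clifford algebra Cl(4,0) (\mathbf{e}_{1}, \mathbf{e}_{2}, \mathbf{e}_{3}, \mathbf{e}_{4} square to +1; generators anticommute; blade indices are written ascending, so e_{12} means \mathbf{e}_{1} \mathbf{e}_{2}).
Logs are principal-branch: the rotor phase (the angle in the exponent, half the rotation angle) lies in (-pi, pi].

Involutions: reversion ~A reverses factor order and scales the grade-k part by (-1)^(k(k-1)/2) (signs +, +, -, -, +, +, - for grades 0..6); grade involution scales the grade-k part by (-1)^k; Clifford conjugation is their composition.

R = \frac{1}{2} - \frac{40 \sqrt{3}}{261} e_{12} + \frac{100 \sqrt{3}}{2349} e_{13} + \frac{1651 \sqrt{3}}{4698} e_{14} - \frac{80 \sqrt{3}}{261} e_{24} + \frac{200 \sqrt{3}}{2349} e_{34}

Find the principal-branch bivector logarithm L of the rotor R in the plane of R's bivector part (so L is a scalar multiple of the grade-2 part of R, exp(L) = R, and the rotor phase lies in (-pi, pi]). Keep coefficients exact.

The scalar part of R is \frac{1}{2}, which pins the rotor phase on the principal branch; dividing the bivector part by the sine of that phase recovers the unit plane, and L is the phase times that plane.
Concretely: cos(phase) = \frac{1}{2} gives phase = ±\frac{\pi}{3}, and since phase/sin(phase) is even the sign is immaterial: L = (phase/sin(phase)) * <R>_2 = (\frac{2 \sqrt{3} \pi}{9}) * <R>_2.
Answer: - \frac{80 \pi}{783} e_{12} + \frac{200 \pi}{7047} e_{13} + \frac{1651 \pi}{7047} e_{14} - \frac{160 \pi}{783} e_{24} + \frac{400 \pi}{7047} e_{34}


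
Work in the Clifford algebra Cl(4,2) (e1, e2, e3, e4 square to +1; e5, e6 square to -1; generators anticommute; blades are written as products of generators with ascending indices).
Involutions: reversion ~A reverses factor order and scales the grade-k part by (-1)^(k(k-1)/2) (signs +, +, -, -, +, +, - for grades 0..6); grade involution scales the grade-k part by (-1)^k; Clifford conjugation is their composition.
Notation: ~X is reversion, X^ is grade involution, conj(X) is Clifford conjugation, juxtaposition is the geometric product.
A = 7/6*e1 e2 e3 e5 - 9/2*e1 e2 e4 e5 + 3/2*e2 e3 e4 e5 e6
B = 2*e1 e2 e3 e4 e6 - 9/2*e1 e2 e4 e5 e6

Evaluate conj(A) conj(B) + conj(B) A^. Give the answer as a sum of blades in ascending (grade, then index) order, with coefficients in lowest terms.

first term: 81/4*e6 - 27/4*e1 e3 - 3*e1 e5 - 21/4*e3 e4 e6 + 9*e3 e5 e6 + 7/3*e4 e5 e6
second term: 81/4*e6 + 27/4*e1 e3 + 3*e1 e5 + 21/4*e3 e4 e6 - 9*e3 e5 e6 - 7/3*e4 e5 e6
Answer: 81/2*e6


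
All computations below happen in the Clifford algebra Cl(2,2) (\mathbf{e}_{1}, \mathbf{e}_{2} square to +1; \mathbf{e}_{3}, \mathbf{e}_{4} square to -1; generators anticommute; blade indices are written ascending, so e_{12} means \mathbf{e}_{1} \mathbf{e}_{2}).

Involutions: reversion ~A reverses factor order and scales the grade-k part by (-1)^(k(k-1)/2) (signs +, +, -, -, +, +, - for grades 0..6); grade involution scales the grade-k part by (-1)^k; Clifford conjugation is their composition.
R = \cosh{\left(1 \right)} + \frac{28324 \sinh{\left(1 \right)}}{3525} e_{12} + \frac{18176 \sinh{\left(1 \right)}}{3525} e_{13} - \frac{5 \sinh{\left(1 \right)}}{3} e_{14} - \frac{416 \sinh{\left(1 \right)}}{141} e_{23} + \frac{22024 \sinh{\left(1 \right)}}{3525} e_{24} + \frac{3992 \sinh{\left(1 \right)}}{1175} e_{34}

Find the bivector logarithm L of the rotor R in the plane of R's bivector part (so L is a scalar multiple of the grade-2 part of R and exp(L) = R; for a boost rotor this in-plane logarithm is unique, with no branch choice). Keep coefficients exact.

The scalar part of R is \cosh{\left(1 \right)}, giving the rapidity magnitude (cosh is even); the bivector part supplies orientation, its quotient by sinh of the rapidity is the plane, and L = rapidity * plane — unique in that plane, since flipping both signs leaves L unchanged.
Concretely: cosh(rapidity) = \cosh{\left(1 \right)} gives rapidity = ±1, and since rapidity/sinh(rapidity) is even the sign is immaterial: L = (rapidity/sinh(rapidity)) * <R>_2 = (\frac{1}{\sinh{\left(1 \right)}}) * <R>_2.
Answer: \frac{28324}{3525} e_{12} + \frac{18176}{3525} e_{13} - \frac{5}{3} e_{14} - \frac{416}{141} e_{23} + \frac{22024}{3525} e_{24} + \frac{3992}{1175} e_{34}


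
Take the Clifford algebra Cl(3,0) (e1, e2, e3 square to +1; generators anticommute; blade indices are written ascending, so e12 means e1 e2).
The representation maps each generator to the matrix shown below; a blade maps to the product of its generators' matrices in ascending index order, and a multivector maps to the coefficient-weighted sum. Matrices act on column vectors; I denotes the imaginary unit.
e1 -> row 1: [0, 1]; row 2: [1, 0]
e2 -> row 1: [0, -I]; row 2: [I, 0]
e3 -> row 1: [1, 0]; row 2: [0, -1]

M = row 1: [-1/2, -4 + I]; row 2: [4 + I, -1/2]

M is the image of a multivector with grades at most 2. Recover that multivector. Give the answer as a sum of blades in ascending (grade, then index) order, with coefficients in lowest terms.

Method: 1, rho(e1), rho(e2), rho(e3) form a trace-orthogonal basis of the 2x2 complex matrices (tr(X Y) = 2 if X = Y, else 0), so M = m0*1 + m1*rho(e1) + m2*rho(e2) + m3*rho(e3) with m0 = tr(M)/2 = -1/2, m1 = tr(M rho(e1))/2 = I, m2 = tr(M rho(e2))/2 = -4*I, m3 = tr(M rho(e3))/2 = 0.
Multiplying table entries, the bivector images are rho(e12) = I*rho(e3), rho(e13) = -I*rho(e2), rho(e23) = I*rho(e1); with real blade coefficients the real parts of m0..m3 are the coefficients of 1, e1, e2, e3 and the imaginary parts give the bivectors (e23: Im m1, e13: -Im m2, e12: Im m3).
Answer: -1/2 + 4*e13 + e23


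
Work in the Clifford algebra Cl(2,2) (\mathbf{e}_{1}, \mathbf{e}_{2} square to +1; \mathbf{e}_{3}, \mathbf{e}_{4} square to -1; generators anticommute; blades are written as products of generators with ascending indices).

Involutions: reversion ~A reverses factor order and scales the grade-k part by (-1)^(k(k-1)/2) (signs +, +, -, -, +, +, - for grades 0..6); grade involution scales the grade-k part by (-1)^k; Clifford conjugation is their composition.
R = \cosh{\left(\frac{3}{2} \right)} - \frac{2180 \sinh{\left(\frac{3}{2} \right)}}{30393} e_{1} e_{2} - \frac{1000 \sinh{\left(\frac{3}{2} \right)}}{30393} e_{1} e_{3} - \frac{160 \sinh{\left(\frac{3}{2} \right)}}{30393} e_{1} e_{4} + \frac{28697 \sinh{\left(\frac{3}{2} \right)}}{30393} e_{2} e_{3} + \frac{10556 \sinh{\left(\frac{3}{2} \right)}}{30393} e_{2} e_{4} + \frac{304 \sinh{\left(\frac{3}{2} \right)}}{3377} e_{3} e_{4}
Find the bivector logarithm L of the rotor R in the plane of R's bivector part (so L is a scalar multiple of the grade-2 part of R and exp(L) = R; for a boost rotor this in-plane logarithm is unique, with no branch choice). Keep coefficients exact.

The scalar part of R is \cosh{\left(\frac{3}{2} \right)}, so cosh pins the rapidity up to sign — the sign comes from the bivector part; dividing that part by sinh of the rapidity yields the plane, and the in-plane L = rapidity * plane is unique because the two sign choices cancel.
Concretely: cosh(rapidity) = \cosh{\left(\frac{3}{2} \right)} gives rapidity = ±\frac{3}{2}, and since rapidity/sinh(rapidity) is even the sign is immaterial: L = (rapidity/sinh(rapidity)) * <R>_2 = (\frac{3}{2 \sinh{\left(\frac{3}{2} \right)}}) * <R>_2.
Answer: - \frac{1090}{10131} e_{1} e_{2} - \frac{500}{10131} e_{1} e_{3} - \frac{80}{10131} e_{1} e_{4} + \frac{28697}{20262} e_{2} e_{3} + \frac{5278}{10131} e_{2} e_{4} + \frac{456}{3377} e_{3} e_{4}


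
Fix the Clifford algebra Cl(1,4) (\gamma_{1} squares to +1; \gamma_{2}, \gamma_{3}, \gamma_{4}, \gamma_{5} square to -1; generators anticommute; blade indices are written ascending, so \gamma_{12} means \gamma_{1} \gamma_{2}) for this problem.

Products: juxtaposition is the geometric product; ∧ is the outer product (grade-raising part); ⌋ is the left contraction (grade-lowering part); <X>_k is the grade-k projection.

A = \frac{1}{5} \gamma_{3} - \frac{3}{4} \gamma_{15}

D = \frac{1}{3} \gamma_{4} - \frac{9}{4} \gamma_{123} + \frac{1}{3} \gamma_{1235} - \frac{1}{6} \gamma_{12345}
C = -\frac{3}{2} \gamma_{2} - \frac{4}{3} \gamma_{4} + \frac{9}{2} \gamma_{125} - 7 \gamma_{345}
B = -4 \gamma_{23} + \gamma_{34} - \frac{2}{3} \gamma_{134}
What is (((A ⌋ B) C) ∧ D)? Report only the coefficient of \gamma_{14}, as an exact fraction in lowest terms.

step 1: -\frac{4}{5} \gamma_{2} - \frac{1}{5} \gamma_{4} - \frac{2}{15} \gamma_{14}
step 2: -\frac{22}{15} - \frac{8}{45} \gamma_{1} - \frac{18}{5} \gamma_{15} + \frac{23}{30} \gamma_{24} + \frac{7}{5} \gamma_{35} - \frac{1}{5} \gamma_{124} + \frac{14}{15} \gamma_{135} - \frac{3}{5} \gamma_{245} - \frac{9}{10} \gamma_{1245} + \frac{28}{5} \gamma_{2345}
step 3: -\frac{22}{45} \gamma_{4} - \frac{8}{135} \gamma_{14} + \frac{33}{10} \gamma_{123} + \frac{6}{5} \gamma_{145} - \frac{7}{15} \gamma_{345} - \frac{22}{45} \gamma_{1235} - \frac{14}{45} \gamma_{1345} + \frac{11}{45} \gamma_{12345}
Answer: -\frac{8}{135}


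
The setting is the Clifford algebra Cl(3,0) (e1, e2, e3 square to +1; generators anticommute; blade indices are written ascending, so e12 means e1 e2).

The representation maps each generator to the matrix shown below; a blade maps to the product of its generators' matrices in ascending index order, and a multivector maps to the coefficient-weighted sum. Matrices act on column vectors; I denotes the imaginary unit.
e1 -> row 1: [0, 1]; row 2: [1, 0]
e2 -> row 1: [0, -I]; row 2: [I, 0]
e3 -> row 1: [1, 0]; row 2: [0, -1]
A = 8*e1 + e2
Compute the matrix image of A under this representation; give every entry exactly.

M = (8)*rho(e1) + (1)*rho(e2), summed entrywise:
Answer: row 1: [0, 8 - I]; row 2: [8 + I, 0]


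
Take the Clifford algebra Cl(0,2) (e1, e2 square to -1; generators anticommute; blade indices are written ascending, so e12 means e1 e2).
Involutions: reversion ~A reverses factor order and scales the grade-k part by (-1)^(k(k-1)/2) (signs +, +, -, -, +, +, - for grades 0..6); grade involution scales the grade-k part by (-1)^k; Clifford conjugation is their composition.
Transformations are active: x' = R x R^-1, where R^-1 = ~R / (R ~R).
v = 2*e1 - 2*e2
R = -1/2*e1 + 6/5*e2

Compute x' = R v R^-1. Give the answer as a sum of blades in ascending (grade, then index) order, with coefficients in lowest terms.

~R = -1/2*e1 + 6/5*e2, and R ~R = -169/100, so R^-1 = ~R / (-169/100).
R v = 17/5 - 7/5*e12
Answer: 2/169*e1 - 478/169*e2


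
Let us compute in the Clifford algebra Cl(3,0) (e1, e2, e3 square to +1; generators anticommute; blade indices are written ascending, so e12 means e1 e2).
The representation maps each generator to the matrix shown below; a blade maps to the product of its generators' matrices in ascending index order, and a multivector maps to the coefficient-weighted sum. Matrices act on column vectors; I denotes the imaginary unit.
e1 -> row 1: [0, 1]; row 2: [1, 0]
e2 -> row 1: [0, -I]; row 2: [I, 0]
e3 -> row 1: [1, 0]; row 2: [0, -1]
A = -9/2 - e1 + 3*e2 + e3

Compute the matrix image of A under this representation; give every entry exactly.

M = (-9/2)*1 + (-1)*rho(e1) + (3)*rho(e2) + (1)*rho(e3), summed entrywise (1 is the identity matrix):
Answer: row 1: [-7/2, -1 - 3*I]; row 2: [-1 + 3*I, -11/2]


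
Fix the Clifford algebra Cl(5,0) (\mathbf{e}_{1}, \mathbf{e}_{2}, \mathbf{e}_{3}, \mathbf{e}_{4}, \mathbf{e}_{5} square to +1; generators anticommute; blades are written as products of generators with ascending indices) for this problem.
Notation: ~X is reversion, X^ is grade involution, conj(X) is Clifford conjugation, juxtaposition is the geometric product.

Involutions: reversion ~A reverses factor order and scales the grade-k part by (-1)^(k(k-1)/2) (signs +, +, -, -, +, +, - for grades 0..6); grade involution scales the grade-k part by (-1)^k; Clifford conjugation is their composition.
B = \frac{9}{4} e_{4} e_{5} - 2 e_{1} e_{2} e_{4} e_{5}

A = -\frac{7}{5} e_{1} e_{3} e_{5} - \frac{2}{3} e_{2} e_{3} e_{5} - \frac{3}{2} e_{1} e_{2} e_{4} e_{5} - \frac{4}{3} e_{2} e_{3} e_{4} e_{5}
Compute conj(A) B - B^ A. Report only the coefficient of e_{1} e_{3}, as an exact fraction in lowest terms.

first term: 3 + \frac{27}{8} e_{1} e_{2} + \frac{8}{3} e_{1} e_{3} + 3 e_{2} e_{3} + \frac{269}{60} e_{1} e_{3} e_{4} - \frac{13}{10} e_{2} e_{3} e_{4}
second term: 3 + \frac{27}{8} e_{1} e_{2} - \frac{8}{3} e_{1} e_{3} + 3 e_{2} e_{3} - \frac{109}{60} e_{1} e_{3} e_{4} - \frac{43}{10} e_{2} e_{3} e_{4}
Answer: \frac{16}{3}


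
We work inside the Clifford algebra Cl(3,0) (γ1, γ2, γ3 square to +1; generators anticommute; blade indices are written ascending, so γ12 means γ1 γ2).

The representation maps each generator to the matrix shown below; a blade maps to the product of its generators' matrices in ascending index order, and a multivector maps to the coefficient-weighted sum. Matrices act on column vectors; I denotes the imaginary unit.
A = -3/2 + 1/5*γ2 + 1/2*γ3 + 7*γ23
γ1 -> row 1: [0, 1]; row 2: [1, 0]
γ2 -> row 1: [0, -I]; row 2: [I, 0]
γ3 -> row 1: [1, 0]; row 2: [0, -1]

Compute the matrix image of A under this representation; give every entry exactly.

Bivector images (products of the table entries): rho(γ23) = rho(γ2)rho(γ3) = row 1: [0, I]; row 2: [I, 0].
M = (-3/2)*1 + (1/5)*rho(γ2) + (1/2)*rho(γ3) + (7)*rho(γ23), summed entrywise (1 is the identity matrix):
Answer: row 1: [-1, 34*I/5]; row 2: [36*I/5, -2]
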